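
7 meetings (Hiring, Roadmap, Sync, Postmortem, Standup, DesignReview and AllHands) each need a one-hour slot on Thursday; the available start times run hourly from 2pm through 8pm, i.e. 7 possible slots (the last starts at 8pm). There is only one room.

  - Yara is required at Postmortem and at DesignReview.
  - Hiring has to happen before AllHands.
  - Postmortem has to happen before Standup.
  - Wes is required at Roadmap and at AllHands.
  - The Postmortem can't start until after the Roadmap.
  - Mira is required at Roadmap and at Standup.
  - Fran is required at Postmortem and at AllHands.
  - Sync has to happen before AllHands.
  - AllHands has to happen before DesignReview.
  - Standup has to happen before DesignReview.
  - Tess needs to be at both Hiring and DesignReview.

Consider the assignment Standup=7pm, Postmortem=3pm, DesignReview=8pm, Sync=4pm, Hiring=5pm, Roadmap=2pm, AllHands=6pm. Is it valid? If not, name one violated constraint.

Tess needs to be at both Hiring and DesignReview — holds.
There is only one room — holds.
Fran is required at Postmortem and at AllHands — holds.
Postmortem has to happen before Standup — holds.
Sync has to happen before AllHands — holds.
Yara is required at Postmortem and at DesignReview — holds.
AllHands has to happen before DesignReview — holds.
The Postmortem can't start until after the Roadmap — holds.
Mira is required at Roadmap and at Standup — holds.
Wes is required at Roadmap and at AllHands — holds.
Hiring has to happen before AllHands — holds.
Standup has to happen before DesignReview — holds.

Yes, all constraints hold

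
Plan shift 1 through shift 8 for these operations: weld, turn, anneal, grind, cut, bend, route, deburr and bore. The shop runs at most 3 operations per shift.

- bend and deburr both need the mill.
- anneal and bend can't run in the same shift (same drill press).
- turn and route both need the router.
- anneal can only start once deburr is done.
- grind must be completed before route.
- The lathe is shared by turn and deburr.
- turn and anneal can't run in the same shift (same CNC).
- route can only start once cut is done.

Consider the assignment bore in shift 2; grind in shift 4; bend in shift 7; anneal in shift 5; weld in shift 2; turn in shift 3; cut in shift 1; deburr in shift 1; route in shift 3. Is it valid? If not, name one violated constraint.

route can only start once cut is done — holds.
The shop runs at most 3 operations per shift — holds.
turn and route both need the router — violated.
turn and anneal can't run in the same shift (same CNC) — holds.
anneal and bend can't run in the same shift (same drill press) — holds.
The lathe is shared by turn and deburr — holds.
bend and deburr both need the mill — holds.
anneal can only start once deburr is done — holds.
grind must be completed before route — violated.

Invalid. turn and route both need the router.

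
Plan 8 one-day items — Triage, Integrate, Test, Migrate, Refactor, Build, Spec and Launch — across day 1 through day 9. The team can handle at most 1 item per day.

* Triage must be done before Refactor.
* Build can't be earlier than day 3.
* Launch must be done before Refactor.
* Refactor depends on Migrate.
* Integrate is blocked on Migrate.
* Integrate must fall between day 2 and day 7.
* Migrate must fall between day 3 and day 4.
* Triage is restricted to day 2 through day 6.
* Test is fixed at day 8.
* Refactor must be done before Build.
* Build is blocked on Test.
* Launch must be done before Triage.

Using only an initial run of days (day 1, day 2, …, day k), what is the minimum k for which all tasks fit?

9 days

The precedence chain requires at least 4 distinct days.
With at most 1 per day and 8 tasks, at least 8 days are needed.
Propagating the time windows through the other constraints, Build can't land before day 9, so the schedule must run through at least day 9.
9 works (last occupied day: day 9): for example Integrate in day 4, Triage in day 2, Launch in day 1, Migrate in day 3, Test in day 8, Spec in day 6, Refactor in day 5, Build in day 9.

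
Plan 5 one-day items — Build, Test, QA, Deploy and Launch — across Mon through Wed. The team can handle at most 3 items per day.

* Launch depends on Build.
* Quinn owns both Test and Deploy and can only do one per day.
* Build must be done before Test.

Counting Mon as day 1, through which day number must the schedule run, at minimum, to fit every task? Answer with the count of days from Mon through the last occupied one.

2 days

The precedence chain requires at least 2 distinct days.
With at most 3 per day and 5 tasks, at least 2 days are needed.
2 works (last occupied day: Tue): for example QA in Mon; Test in Tue; Launch in Tue; Build in Mon; Deploy in Mon.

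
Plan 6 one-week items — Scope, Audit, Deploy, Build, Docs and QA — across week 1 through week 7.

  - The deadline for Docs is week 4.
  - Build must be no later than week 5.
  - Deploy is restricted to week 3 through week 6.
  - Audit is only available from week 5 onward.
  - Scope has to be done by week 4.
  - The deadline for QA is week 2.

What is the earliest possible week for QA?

week 1

QA's own window allows nothing later than week 2.
QA at week 1 is achievable: Docs in week 1; QA in week 1; Scope in week 1; Audit in week 5; Deploy in week 3; Build in week 1.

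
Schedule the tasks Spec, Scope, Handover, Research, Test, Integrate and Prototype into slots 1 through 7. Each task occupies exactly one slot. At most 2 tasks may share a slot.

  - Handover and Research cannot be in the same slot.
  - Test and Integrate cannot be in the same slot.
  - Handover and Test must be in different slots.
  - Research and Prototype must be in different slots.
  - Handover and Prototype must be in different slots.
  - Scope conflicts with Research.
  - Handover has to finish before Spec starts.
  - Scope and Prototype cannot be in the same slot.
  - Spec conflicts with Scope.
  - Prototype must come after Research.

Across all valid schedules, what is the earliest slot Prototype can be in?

2

Precedence pushes Prototype to at least 2.
Prototype at 2 is achievable: Integrate -> 2; Test -> 1; Handover -> 3; Research -> 1; Prototype -> 2; Spec -> 4; Scope -> 3.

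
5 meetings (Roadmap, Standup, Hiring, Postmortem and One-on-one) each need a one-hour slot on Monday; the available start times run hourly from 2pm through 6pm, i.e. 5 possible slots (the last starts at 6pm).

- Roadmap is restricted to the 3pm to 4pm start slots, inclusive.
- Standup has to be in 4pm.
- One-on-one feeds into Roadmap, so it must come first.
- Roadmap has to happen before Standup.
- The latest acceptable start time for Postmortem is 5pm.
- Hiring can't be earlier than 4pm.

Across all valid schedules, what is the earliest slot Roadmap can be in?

3pm

Roadmap is available from 3pm; Roadmap's own window allows nothing later than 4pm; downstream work caps Roadmap at 3pm.
Roadmap at 3pm is achievable: Standup=4pm; One-on-one=2pm; Roadmap=3pm; Hiring=4pm; Postmortem=2pm.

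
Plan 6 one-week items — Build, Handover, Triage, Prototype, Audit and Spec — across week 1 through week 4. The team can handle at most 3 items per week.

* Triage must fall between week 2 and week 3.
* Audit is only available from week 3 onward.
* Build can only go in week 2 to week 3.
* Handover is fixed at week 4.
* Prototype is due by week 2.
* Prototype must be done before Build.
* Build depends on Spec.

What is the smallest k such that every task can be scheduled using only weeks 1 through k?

4

The precedence chain requires at least 2 distinct weeks.
With at most 3 per week and 6 tasks, at least 2 weeks are needed.
Handover can't be placed before week 4, so the schedule must run through at least week 4.
4 works (last occupied week: week 4): for example Build -> week 2, Spec -> week 1, Audit -> week 3, Triage -> week 2, Handover -> week 4, Prototype -> week 1.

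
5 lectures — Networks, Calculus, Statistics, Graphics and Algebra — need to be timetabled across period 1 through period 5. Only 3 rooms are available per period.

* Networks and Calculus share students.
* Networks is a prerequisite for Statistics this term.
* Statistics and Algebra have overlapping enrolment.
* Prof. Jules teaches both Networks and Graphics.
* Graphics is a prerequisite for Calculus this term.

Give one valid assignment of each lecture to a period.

Networks in period 1, Algebra in period 1, Graphics in period 2, Calculus in period 3, Statistics in period 2

Checking: Graphics(period 2) before Calculus(period 3); Networks(period 1) before Statistics(period 2); Networks(period 1) != Calculus(period 3); Statistics(period 2) != Algebra(period 1); Networks(period 1) != Graphics(period 2); max 2 per period (cap 3).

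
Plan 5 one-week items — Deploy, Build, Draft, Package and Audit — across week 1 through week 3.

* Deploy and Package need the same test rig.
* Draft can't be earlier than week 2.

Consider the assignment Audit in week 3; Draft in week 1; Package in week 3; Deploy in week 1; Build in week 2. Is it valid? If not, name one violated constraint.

Deploy and Package need the same test rig — holds.
Draft can't be earlier than week 2 — violated.

No. Draft can't be earlier than week 2 is not satisfied.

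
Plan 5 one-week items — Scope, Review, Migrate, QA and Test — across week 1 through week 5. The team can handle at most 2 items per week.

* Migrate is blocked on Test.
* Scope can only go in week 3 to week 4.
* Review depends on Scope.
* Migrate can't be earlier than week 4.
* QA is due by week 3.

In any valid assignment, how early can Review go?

Precedence pushes Review to at least week 4.
Review at week 4 is achievable: QA=week 1; Scope=week 3; Review=week 4; Test=week 1; Migrate=week 4.

week 4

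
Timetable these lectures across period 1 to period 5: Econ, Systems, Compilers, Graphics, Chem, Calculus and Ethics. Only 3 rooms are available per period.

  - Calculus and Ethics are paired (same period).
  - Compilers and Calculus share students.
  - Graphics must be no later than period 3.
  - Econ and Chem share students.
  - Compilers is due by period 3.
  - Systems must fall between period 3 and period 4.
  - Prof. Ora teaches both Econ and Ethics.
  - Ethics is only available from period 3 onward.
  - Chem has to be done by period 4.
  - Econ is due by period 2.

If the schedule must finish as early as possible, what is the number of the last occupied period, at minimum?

With at most 3 per period and 7 lectures, at least 3 periods are needed.
Systems can't be placed before period 3, so the schedule must run through at least period 3.
3 works (last occupied period: period 3): for example Compilers in period 1, Graphics in period 1, Calculus in period 3, Ethics in period 3, Systems in period 3, Econ in period 1, Chem in period 2.

period 3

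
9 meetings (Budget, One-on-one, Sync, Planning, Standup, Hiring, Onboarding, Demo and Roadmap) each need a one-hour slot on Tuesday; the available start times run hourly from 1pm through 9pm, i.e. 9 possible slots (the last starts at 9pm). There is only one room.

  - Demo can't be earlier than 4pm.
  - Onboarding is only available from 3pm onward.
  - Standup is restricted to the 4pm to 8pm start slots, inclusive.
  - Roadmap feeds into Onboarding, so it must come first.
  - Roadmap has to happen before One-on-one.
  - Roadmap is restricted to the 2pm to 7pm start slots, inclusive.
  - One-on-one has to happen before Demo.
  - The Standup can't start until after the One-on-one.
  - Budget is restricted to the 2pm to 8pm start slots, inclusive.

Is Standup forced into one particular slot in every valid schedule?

Standup can be 4pm (e.g. Hiring=9pm; Onboarding=6pm; Sync=1pm; Roadmap=2pm; Standup=4pm; Budget=7pm; One-on-one=3pm; Demo=5pm; Planning=8pm) or 5pm (e.g. Sync in 1pm; Hiring in 9pm; Budget in 7pm; One-on-one in 3pm; Demo in 4pm; Planning in 8pm; Roadmap in 2pm; Onboarding in 6pm; Standup in 5pm).

No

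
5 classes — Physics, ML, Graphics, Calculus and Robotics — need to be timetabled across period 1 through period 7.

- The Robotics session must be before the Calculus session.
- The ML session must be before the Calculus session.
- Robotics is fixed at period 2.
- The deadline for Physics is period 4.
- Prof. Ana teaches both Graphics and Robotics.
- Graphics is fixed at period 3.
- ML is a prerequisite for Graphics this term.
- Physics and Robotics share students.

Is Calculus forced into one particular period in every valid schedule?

Calculus can be period 3 (e.g. ML=period 1; Graphics=period 3; Calculus=period 3; Robotics=period 2; Physics=period 1) or period 4 (e.g. Physics -> period 1, Graphics -> period 3, Robotics -> period 2, Calculus -> period 4, ML -> period 1).

No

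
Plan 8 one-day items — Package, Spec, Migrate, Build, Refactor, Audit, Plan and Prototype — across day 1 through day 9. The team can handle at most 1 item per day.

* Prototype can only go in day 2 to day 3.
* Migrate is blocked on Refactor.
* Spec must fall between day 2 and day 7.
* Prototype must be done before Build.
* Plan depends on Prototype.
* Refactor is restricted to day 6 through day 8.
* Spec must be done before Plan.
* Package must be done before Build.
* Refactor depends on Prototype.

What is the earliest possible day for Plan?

Precedence pushes Plan to at least day 3.
Plan at day 4 is achievable: Package in day 1, Build in day 5, Audit in day 8, Plan in day 4, Spec in day 3, Migrate in day 7, Refactor in day 6, Prototype in day 2.
Nothing earlier works — the capacity limit rule out every day before day 4.

day 4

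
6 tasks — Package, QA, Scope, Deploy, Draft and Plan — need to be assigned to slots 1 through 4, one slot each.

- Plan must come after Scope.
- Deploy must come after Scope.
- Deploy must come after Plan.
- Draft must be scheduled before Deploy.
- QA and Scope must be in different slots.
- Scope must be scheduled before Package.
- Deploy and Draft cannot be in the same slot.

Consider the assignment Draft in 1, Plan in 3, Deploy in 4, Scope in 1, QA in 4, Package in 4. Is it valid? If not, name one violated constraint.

Deploy and Draft cannot be in the same slot — holds.
Plan must come after Scope — holds.
Draft must be scheduled before Deploy — holds.
Scope must be scheduled before Package — holds.
Deploy must come after Plan — holds.
QA and Scope must be in different slots — holds.
Deploy must come after Scope — holds.

Yes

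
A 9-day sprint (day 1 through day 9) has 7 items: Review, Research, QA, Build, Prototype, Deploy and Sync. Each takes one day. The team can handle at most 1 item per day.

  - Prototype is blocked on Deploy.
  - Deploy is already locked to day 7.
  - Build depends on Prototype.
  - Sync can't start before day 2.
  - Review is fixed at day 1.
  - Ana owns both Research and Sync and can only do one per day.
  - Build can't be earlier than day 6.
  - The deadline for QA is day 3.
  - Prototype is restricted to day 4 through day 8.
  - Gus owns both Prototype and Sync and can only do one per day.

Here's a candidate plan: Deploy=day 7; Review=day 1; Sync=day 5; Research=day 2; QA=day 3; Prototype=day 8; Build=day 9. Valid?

The team can handle at most 1 item per day — holds.
Gus owns both Prototype and Sync and can only do one per day — holds.
Review is fixed at day 1 — holds.
Ana owns both Research and Sync and can only do one per day — holds.
Build depends on Prototype — holds.
Sync can't start before day 2 — holds.
Prototype is restricted to day 4 through day 8 — holds.
Build can't be earlier than day 6 — holds.
The deadline for QA is day 3 — holds.
Deploy is already locked to day 7 — holds.
Prototype is blocked on Deploy — holds.

Valid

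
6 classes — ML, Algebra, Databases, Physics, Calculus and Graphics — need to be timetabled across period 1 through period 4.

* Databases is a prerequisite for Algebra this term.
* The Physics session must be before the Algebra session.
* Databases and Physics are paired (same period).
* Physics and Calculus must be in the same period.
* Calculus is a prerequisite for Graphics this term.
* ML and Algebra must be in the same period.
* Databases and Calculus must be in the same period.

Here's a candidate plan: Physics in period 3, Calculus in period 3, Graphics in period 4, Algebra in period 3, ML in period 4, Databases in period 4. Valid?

Databases is a prerequisite for Algebra this term — violated.
Databases and Physics are paired (same period) — violated.
Databases and Calculus must be in the same period — violated.
ML and Algebra must be in the same period — violated.
Calculus is a prerequisite for Graphics this term — holds.
The Physics session must be before the Algebra session — violated.
Physics and Calculus must be in the same period — holds.

Invalid. Databases is a prerequisite for Algebra this term.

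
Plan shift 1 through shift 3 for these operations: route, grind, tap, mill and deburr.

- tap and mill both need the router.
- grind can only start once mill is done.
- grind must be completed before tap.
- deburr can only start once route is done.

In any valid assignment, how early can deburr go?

Precedence pushes deburr to at least shift 2.
deburr at shift 2 is achievable: tap -> shift 3, route -> shift 1, grind -> shift 2, mill -> shift 1, deburr -> shift 2.

shift 2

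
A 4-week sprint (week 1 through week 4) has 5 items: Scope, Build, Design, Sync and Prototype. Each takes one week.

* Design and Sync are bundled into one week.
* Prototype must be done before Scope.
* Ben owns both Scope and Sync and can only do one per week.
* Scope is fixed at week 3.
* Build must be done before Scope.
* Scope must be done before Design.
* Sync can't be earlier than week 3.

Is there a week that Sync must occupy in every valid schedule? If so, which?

week 4

Sync's window is week 3–week 4.
Scope is fixed at week 3, and Sync can't share a week with Scope.
So Sync must be week 4.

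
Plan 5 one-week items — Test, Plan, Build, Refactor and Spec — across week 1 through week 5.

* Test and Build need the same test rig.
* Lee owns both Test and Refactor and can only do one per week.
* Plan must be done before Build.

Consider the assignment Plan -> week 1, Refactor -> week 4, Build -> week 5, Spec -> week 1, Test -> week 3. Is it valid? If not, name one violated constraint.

Yes, all constraints hold

Lee owns both Test and Refactor and can only do one per week — holds.
Plan must be done before Build — holds.
Test and Build need the same test rig — holds.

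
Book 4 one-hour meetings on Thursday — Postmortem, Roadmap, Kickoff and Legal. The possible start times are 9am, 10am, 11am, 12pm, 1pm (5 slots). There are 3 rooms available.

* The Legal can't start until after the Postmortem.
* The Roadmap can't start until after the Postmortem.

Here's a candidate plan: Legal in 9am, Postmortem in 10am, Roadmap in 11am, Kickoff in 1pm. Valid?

There are 3 rooms available — holds.
The Roadmap can't start until after the Postmortem — holds.
The Legal can't start until after the Postmortem — violated.

No — it violates: The Legal can't start until after the Postmortem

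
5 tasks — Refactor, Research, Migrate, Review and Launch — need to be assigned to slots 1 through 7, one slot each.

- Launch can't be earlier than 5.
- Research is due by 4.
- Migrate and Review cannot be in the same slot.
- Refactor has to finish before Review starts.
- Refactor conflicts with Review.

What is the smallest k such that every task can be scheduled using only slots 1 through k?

5

The precedence chain requires at least 2 distinct slots.
Launch can't be placed before 5, so the schedule must run through at least slot 5.
5 works (last occupied slot: 5): for example Research=1; Refactor=1; Review=2; Migrate=1; Launch=5.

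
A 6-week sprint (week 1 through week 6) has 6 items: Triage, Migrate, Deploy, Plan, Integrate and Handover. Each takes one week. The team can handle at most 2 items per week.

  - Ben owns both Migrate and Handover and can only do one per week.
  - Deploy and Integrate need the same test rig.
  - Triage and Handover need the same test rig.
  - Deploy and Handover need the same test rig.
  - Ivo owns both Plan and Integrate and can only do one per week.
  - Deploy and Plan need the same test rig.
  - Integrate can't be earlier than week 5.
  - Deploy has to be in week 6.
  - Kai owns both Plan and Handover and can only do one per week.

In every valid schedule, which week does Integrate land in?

week 5

Integrate's window is week 5–week 6.
Deploy is fixed at week 6, and Integrate can't share a week with Deploy.
So Integrate must be week 5.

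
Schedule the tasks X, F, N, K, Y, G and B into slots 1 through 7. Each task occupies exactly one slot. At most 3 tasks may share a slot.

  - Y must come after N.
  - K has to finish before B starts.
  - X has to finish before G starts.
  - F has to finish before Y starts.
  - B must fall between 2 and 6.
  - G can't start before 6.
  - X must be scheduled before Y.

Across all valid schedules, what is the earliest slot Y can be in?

2

Precedence pushes Y to at least 2.
Y at 2 is achievable: F=1, N=1, K=2, X=1, B=3, G=6, Y=2.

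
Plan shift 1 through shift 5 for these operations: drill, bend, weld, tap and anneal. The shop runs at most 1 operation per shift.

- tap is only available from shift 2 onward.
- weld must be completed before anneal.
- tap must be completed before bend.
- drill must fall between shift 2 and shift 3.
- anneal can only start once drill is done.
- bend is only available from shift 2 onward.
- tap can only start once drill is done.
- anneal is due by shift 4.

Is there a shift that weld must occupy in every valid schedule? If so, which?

shift 1

Downstream work caps weld at shift 3.
So weld is pinned to shift 1.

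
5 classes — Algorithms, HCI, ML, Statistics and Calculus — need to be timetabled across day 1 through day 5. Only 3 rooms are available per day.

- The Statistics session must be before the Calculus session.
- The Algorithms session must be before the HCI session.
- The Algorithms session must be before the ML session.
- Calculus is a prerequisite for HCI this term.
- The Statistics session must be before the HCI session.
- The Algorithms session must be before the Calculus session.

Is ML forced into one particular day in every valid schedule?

No

ML can be day 2 (e.g. Algorithms=day 1, Statistics=day 1, HCI=day 3, Calculus=day 2, ML=day 2) or day 3 (e.g. Calculus in day 2, ML in day 3, Statistics in day 1, HCI in day 3, Algorithms in day 1).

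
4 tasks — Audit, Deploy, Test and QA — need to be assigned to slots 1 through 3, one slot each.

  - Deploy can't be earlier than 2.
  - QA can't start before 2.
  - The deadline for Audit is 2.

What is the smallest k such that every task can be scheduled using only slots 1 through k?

2 slots

Deploy can't be placed before 2, so the schedule must run through at least slot 2.
2 works (last occupied slot: 2): for example Deploy in 2; Audit in 1; Test in 1; QA in 2.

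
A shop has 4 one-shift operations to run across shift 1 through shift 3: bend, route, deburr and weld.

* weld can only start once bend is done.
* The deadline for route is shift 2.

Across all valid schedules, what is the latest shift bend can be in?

Downstream work caps bend at shift 2.
bend at shift 2 is achievable: bend -> shift 2; deburr -> shift 1; weld -> shift 3; route -> shift 1.

shift 2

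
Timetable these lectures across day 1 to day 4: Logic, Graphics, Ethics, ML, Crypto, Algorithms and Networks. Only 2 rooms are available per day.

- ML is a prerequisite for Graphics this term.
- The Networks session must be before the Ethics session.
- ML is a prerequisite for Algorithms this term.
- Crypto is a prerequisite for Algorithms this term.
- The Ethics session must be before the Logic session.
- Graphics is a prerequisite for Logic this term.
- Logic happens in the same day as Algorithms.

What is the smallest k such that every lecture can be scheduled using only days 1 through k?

The precedence chain requires at least 3 distinct days.
With at most 2 per day and 7 lectures, at least 4 days are needed.
4 works (last occupied day: day 4): for example Algorithms=day 4, Ethics=day 2, Graphics=day 2, Networks=day 1, Logic=day 4, ML=day 1, Crypto=day 3.

4 days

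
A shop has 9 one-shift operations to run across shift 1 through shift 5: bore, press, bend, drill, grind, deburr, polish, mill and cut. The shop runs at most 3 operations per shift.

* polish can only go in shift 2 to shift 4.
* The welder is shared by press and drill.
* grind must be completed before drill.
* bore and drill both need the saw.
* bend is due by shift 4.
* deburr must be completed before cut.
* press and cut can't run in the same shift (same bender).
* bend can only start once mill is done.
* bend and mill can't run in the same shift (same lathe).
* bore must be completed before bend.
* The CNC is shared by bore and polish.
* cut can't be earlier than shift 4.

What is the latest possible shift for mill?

Downstream work caps mill at shift 3.
mill at shift 3 is achievable: polish=shift 2, press=shift 3, mill=shift 3, cut=shift 4, bend=shift 4, drill=shift 2, bore=shift 1, deburr=shift 1, grind=shift 1.

shift 3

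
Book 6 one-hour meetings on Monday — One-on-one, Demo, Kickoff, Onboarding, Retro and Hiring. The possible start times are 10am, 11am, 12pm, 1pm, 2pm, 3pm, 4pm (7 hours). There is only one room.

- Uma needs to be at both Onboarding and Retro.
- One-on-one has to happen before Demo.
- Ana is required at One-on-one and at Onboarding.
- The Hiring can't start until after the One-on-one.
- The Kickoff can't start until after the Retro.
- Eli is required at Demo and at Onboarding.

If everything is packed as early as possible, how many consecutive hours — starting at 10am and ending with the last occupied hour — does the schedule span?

6

The precedence chain requires at least 2 distinct hours.
With at most 1 per hour and 6 meetings, at least 6 hours are needed.
6 works (last occupied hour: 3pm): for example Hiring -> 2pm; Kickoff -> 1pm; Demo -> 11am; One-on-one -> 10am; Retro -> 12pm; Onboarding -> 3pm.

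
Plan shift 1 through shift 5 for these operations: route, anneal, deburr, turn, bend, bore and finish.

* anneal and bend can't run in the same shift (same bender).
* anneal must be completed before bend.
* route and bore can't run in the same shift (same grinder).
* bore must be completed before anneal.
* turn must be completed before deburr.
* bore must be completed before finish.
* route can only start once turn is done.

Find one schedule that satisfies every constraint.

bend=shift 3; deburr=shift 2; finish=shift 2; anneal=shift 2; route=shift 2; bore=shift 1; turn=shift 1

Checking: bore(shift 1) before finish(shift 2); bore(shift 1) before anneal(shift 2); turn(shift 1) before route(shift 2); turn(shift 1) before deburr(shift 2); anneal(shift 2) before bend(shift 3); anneal(shift 2) != bend(shift 3); route(shift 2) != bore(shift 1).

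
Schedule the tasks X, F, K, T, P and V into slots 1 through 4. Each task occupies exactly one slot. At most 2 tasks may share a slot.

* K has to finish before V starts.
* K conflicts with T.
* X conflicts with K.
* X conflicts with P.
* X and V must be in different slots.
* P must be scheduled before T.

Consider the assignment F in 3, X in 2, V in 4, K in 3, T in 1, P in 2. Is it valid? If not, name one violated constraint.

No — it violates: P must be scheduled before T

At most 2 tasks may share a slot — holds.
X conflicts with K — holds.
K has to finish before V starts — holds.
X conflicts with P — violated.
P must be scheduled before T — violated.
K conflicts with T — holds.
X and V must be in different slots — holds.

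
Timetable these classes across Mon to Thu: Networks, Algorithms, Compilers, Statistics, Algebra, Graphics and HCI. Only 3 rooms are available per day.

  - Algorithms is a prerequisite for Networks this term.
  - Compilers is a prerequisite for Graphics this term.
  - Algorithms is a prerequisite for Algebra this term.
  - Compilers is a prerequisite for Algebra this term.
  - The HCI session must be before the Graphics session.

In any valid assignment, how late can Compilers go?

Downstream work caps Compilers at Wed.
Compilers at Wed is achievable: Statistics -> Mon, Compilers -> Wed, Networks -> Tue, Algebra -> Thu, Algorithms -> Mon, Graphics -> Thu, HCI -> Mon.

Wed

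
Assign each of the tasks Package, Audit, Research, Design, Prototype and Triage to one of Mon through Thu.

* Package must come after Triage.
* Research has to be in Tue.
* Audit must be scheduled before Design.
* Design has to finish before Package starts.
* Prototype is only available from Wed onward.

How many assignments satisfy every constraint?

22

Splitting on Package: it can be Wed (4), Thu (18). Listing each branch's schedules as (Audit, Research, Design, Prototype, Triage):
Package=Wed: (Mon,Tue,Tue,Wed,Mon) (Mon,Tue,Tue,Wed,Tue) (Mon,Tue,Tue,Thu,Mon) (Mon,Tue,Tue,Thu,Tue) — 4.
Package=Thu: (Mon,Tue,Tue,Wed,Mon) (Mon,Tue,Tue,Wed,Tue) (Mon,Tue,Tue,Wed,Wed) (Mon,Tue,Tue,Thu,Mon) (Mon,Tue,Tue,Thu,Tue) (Mon,Tue,Tue,Thu,Wed) (Mon,Tue,Wed,Wed,Mon) (Mon,Tue,Wed,Wed,Tue) (Mon,Tue,Wed,Wed,Wed) (Mon,Tue,Wed,Thu,Mon) (Mon,Tue,Wed,Thu,Tue) (Mon,Tue,Wed,Thu,Wed) (Tue,Tue,Wed,Wed,Mon) (Tue,Tue,Wed,Wed,Tue) (Tue,Tue,Wed,Wed,Wed) (Tue,Tue,Wed,Thu,Mon) (Tue,Tue,Wed,Thu,Tue) (Tue,Tue,Wed,Thu,Wed) — 18.
Summing: 4 + 18 = 22.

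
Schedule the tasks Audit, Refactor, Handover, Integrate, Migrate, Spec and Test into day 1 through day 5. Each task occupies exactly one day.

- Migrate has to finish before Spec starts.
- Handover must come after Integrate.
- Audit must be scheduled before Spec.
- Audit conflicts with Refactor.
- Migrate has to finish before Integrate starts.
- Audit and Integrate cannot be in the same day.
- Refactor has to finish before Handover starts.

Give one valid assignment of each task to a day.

Refactor in day 2; Spec in day 2; Audit in day 1; Integrate in day 2; Migrate in day 1; Handover in day 3; Test in day 1

Checking: Migrate(day 1) before Integrate(day 2); Audit(day 1) before Spec(day 2); Refactor(day 2) before Handover(day 3); Integrate(day 2) before Handover(day 3); Migrate(day 1) before Spec(day 2); Audit(day 1) != Integrate(day 2); Audit(day 1) != Refactor(day 2).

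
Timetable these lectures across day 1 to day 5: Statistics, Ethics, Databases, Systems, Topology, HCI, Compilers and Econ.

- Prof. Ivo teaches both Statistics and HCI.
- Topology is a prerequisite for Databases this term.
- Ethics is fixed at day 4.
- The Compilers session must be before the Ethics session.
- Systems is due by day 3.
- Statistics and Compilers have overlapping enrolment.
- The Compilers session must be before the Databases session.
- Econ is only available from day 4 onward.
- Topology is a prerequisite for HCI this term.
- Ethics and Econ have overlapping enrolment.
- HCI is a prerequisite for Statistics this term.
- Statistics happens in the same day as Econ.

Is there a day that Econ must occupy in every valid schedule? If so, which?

Econ's window is day 4–day 5.
Ethics is fixed at day 4, and Econ can't share a day with Ethics.
So Econ must be day 5.

day 5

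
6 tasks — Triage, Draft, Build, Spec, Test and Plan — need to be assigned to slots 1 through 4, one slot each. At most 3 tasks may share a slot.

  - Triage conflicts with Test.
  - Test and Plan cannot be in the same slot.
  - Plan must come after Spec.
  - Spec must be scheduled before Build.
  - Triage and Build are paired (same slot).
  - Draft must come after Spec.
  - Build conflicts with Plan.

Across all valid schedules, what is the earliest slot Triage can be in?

Triage must be in the same slot as Build, which can't be before 2, so Triage is at least 2.
Triage at 2 is achievable: Spec -> 1; Plan -> 3; Triage -> 2; Build -> 2; Draft -> 2; Test -> 1.

2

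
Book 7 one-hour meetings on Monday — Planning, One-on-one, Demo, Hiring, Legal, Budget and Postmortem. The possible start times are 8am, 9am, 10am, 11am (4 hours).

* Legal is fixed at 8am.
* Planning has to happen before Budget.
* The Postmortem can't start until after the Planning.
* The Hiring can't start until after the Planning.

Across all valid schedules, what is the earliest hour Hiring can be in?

Precedence pushes Hiring to at least 9am.
Hiring at 9am is achievable: Budget -> 9am, Postmortem -> 9am, Hiring -> 9am, Demo -> 8am, One-on-one -> 8am, Legal -> 8am, Planning -> 8am.

9am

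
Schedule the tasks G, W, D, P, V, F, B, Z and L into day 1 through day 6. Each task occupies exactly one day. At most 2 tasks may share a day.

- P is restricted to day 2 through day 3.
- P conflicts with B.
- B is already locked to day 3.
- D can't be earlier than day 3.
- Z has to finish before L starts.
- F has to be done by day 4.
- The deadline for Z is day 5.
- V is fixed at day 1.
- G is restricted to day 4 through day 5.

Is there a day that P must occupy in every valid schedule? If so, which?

P's window is day 2–day 3.
B is fixed at day 3, and P can't share a day with B.
So P must be day 2.

day 2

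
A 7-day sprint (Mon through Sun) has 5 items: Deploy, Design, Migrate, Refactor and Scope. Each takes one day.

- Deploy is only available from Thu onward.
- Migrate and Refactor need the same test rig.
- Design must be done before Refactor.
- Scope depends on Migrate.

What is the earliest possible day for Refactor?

Precedence pushes Refactor to at least Tue.
Refactor at Tue is achievable: Migrate=Mon; Design=Mon; Scope=Tue; Deploy=Thu; Refactor=Tue.

Tue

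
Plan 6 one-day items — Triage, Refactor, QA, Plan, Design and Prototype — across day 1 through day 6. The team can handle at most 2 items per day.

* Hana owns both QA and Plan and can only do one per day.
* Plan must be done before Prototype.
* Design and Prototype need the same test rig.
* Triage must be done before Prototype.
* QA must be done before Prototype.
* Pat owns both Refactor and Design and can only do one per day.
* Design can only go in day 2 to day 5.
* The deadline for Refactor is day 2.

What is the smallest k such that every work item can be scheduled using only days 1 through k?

The precedence chain requires at least 2 distinct days.
With at most 2 per day and 6 work items, at least 3 days are needed.
Could 3 days be enough, i.e. nothing placed later than day 3? First, Refactor's window within 3 days is {day 1, day 2}; Design's window within 3 days is {day 2, day 3}; Prototype must come after QA (at day 1 or later) → {day 2, day 3}; QA must come before Prototype (at day 3 or earlier) → {day 1, day 2}; Triage must come before Prototype (at day 3 or earlier) → {day 1, day 2}; Plan must come before Prototype (at day 3 or earlier) → {day 1, day 2}. Prototype could then only be at {day 2, day 3}; try each:
- suppose Prototype is at day 2; QA must come before Prototype (at day 2 or earlier) → {day 1}; Plan must come before Prototype (at day 2 or earlier) → {day 1}; Plan can't share with QA (day 1) → nothing is left.
- suppose Prototype is at day 3; Design can't share with Prototype (day 3) → {day 2}; Refactor can't share with Design (day 2) → {day 1}; Triage, Refactor, QA, Plan and Design are all confined to {day 1, day 2} — 5 work items for 2 days at most 2 apiece is too many.
Every option fails, so 3 days is not enough.
4 works (last occupied day: day 4): for example Refactor in day 1; QA in day 2; Plan in day 3; Design in day 2; Triage in day 1; Prototype in day 4.

4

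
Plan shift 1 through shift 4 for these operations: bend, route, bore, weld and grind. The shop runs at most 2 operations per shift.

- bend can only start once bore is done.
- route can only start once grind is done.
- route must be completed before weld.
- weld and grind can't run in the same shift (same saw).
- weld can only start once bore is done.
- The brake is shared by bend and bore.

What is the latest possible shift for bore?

shift 3

Downstream work caps bore at shift 3.
bore at shift 3 is achievable: route in shift 2, grind in shift 1, bore in shift 3, weld in shift 4, bend in shift 4.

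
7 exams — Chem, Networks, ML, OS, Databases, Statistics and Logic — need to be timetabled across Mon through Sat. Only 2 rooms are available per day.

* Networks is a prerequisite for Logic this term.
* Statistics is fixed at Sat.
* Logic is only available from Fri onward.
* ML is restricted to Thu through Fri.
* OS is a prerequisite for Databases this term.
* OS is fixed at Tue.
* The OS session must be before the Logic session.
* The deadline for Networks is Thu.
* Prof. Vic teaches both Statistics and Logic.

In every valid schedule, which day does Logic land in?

Logic's window is Fri–Sat.
Statistics is fixed at Sat, and Logic can't share a day with Statistics.
So Logic must be Fri.

Fri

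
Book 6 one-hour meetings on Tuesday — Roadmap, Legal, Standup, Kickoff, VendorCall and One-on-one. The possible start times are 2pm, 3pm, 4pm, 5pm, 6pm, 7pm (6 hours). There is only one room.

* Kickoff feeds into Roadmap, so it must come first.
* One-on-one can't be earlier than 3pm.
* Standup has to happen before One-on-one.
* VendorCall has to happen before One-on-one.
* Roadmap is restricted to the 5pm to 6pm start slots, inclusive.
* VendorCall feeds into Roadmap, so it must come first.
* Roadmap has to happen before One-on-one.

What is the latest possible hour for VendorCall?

Downstream work caps VendorCall at 5pm.
VendorCall at 5pm is achievable: Standup=2pm, VendorCall=5pm, One-on-one=7pm, Roadmap=6pm, Kickoff=3pm, Legal=4pm.

5pm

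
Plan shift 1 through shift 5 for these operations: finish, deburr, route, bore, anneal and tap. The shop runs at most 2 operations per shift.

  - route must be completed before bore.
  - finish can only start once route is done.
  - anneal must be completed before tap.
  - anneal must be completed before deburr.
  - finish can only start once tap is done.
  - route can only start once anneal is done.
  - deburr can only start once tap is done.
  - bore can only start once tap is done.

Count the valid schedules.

56

Splitting on finish: it can be shift 3 (8), shift 4 (22), shift 5 (26). Listing each branch's schedules as (deburr, route, bore, anneal, tap) by shift number:
finish=shift 3: (3,2,4,1,2) (3,2,5,1,2) (4,2,3,1,2) (4,2,4,1,2) (4,2,5,1,2) (5,2,3,1,2) (5,2,4,1,2) (5,2,5,1,2) — 8.
finish=shift 4: (3,2,3,1,2) (3,2,4,1,2) (3,2,5,1,2) (3,3,4,1,2) (3,3,5,1,2) (4,2,3,1,2) (4,2,5,1,2) (4,2,5,1,3) (4,3,5,1,2) (4,3,5,1,3) (4,3,5,2,3) (5,2,3,1,2) (5,2,4,1,2) (5,2,4,1,3) (5,2,5,1,2) (5,2,5,1,3) (5,3,4,1,2) (5,3,4,1,3) (5,3,4,2,3) (5,3,5,1,2) (5,3,5,1,3) (5,3,5,2,3) — 22.
finish=shift 5: (3,2,3,1,2) (3,2,4,1,2) (3,2,5,1,2) (3,3,4,1,2) (3,3,5,1,2) (3,4,5,1,2) (4,2,3,1,2) (4,2,4,1,2) (4,2,4,1,3) (4,2,5,1,2) (4,2,5,1,3) (4,3,4,1,2) (4,3,4,1,3) (4,3,4,2,3) (4,3,5,1,2) (4,3,5,1,3) (4,3,5,2,3) (4,4,5,1,2) (4,4,5,1,3) (4,4,5,2,3) (5,2,3,1,2) (5,2,4,1,2) (5,2,4,1,3) (5,3,4,1,2) (5,3,4,1,3) (5,3,4,2,3) — 26.
Summing: 8 + 22 + 26 = 56.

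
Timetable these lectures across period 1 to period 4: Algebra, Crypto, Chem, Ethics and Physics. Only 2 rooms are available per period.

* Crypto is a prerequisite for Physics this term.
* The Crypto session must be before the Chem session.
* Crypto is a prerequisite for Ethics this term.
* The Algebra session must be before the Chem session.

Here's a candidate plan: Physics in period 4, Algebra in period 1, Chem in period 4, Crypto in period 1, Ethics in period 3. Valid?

Valid

Only 2 rooms are available per period — holds.
The Algebra session must be before the Chem session — holds.
Crypto is a prerequisite for Ethics this term — holds.
Crypto is a prerequisite for Physics this term — holds.
The Crypto session must be before the Chem session — holds.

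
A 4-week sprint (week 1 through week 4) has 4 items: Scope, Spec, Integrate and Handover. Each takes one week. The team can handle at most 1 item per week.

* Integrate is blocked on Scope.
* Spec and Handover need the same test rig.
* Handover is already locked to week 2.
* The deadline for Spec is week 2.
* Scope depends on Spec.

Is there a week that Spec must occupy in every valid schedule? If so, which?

Spec's window is week 1–week 2.
Handover is fixed at week 2, and Spec can't share a week with Handover.
So Spec must be week 1.

week 1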